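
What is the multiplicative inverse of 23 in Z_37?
29

Using Extended Euclidean Algorithm:
gcd(23, 37) = 1
Bezout coefficients: 23 × -8 + 37 × 5 = 1
So 23 × -8 ≡ 1 (mod 37)
The inverse is -8 mod 37 = 29
Verification: 23 × 29 = 667 = 18 × 37 + 1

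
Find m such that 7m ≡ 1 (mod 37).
7^(-1) ≡ 16 (mod 37). Verification: 7 × 16 = 112 ≡ 1 (mod 37)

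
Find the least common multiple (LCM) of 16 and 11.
176

First find GCD(16, 11) using the Euclidean algorithm:
16 = 1 × 11 + 5
11 = 2 × 5 + 1
5 = 5 × 1 + 0
GCD(16, 11) = 1

LCM formula: LCM(a, b) = (a × b) / GCD(a, b)
LCM(16, 11) = (16 × 11) / 1
LCM(16, 11) = 176 / 1
LCM(16, 11) = 176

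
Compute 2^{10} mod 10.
4

Using successive squaring:
Binary expansion of 10: 1010
Powers of 2 mod 10 (each is the square of the previous):
  2^1 ≡ 2 (mod 10)
  2^2 ≡ 2² = 4 ≡ 4 (mod 10)
  2^4 ≡ 4² = 16 ≡ 6 (mod 10)
  2^8 ≡ 6² = 36 ≡ 6 (mod 10)
10 = 8 + 2, so 2^10 = 2^8 × 2^2 ≡ 6 × 4 (mod 10)
Multiplying step by step:
  6 × 4 = 24 ≡ 4 (mod 10)
Result: 2^10 ≡ 4 (mod 10)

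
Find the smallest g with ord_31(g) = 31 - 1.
p - 1 = 30 has prime divisors 2, 3, 5. h is a primitive root mod 31 iff h^(30/q) ≢ 1 (mod 31) for each such q.
h = 2: 2^15 ≡ 1, 2^10 ≡ 1, 2^6 ≡ 2 (mod 31); 2^15 ≡ 1, so not a primitive root.
h = 3: 3^15 ≡ 30, 3^10 ≡ 25, 3^6 ≡ 16 (mod 31); none is 1, so 3 has order 30 and is a primitive root.
The smallest primitive root mod 31 is g = 3.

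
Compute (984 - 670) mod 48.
26

(984 - 670) = 314
314 mod 48 = 26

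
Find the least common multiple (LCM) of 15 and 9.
45

First find GCD(15, 9) using the Euclidean algorithm:
15 = 1 × 9 + 6
9 = 1 × 6 + 3
6 = 2 × 3 + 0
GCD(15, 9) = 3

LCM formula: LCM(a, b) = (a × b) / GCD(a, b)
LCM(15, 9) = (15 × 9) / 3
LCM(15, 9) = 135 / 3
LCM(15, 9) = 45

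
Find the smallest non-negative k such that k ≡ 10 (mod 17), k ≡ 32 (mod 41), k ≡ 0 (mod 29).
3886

Using the Chinese Remainder Theorem:
M = product of moduli = 20213
For equation 1: M_1 = 1189, 1189 ≡ 16 (mod 17), inverse of 1189 mod 17 is 16 (check: 16 × 16 = 256 ≡ 1 (mod 17))
For equation 2: M_2 = 493, 493 ≡ 1 (mod 41), inverse of 493 mod 41 is 1 (check: 1 × 1 = 1 ≡ 1 (mod 41))
For equation 3: M_3 = 697, 697 ≡ 1 (mod 29), inverse of 697 mod 29 is 1 (check: 1 × 1 = 1 ≡ 1 (mod 29))
Combine: k ≡ Σ r_i×M_i×(M_i⁻¹ mod m_i) = 10×1189×16 + 32×493×1 + 0×697×1 = 190240 + 15776 + 0 = 206016
206016 mod 20213 = 3886
k ≡ 3886 (mod 20213)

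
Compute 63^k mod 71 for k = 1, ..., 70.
g^1, g^2, ..., g^{70} mod 71: {63, 64, 56, 49, 34, 12, 46, 58, 33, 20, 53, 2, 55, 57, 41, 27, 68, 24, 21, 45, 66, 40, 35, 4, 39, 43, 11, 54, 65, 48, 42, 19, 61, 9, 70, 8, 7, 15, 22, 37, 59, 25, 13, 38, 51, 18, 69, 16, 14, 30, 44, 3, 47, 50, 26, 5, 31, 36, 67, 32, 28, 60, 17, 6, 23, 29, 52, 10, 62, 1}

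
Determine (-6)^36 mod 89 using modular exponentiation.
Using repeated squaring. (-6) ≡ 83 (mod 89). 36 = 32 + 4 (binary 100100). Repeated squaring mod 89: 83^1 ≡ 83; 83^2 ≡ 83² = 6889 ≡ 36; 83^4 ≡ 36² = 1296 ≡ 50; 83^8 ≡ 50² = 2500 ≡ 8; 83^16 ≡ 8² = 64 ≡ 64; 83^32 ≡ 64² = 4096 ≡ 2. Multiply: (-6)^36 ≡ 83^32 × 83^4 ≡ 2 × 50 (mod 89): 2 × 50 = 100 ≡ 11. So (-6)^36 ≡ 11 (mod 89).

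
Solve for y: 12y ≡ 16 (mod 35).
13

Since gcd(12, 35) = 1 divides 16, a solution exists.
Multiply both sides by the inverse of 12 mod 35:
  12^(-1) mod 35 = 3
  x ≡ 3 × 16 ≡ 48 ≡ 13 (mod 35)
Verification: 12 × 13 = 156 = 4 × 35 + 16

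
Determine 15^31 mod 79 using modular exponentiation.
Using repeated squaring. 31 = 16 + 8 + 4 + 2 + 1 (binary 11111). Repeated squaring mod 79: 15^1 ≡ 15; 15^2 ≡ 15² = 225 ≡ 67; 15^4 ≡ 67² = 4489 ≡ 65; 15^8 ≡ 65² = 4225 ≡ 38; 15^16 ≡ 38² = 1444 ≡ 22. Multiply: 15^31 = 15^16 × 15^8 × 15^4 × 15^2 × 15^1 ≡ 22 × 38 × 65 × 67 × 15 (mod 79): 22 × 38 = 836 ≡ 46; 46 × 65 = 2990 ≡ 67; 67 × 67 = 4489 ≡ 65; 65 × 15 = 975 ≡ 27. So 15^31 ≡ 27 (mod 79).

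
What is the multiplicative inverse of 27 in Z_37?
11

Using Extended Euclidean Algorithm:
gcd(27, 37) = 1
Bezout coefficients: 27 × 11 + 37 × -8 = 1
So 27 × 11 ≡ 1 (mod 37)
The inverse is 11 mod 37 = 11
Verification: 27 × 11 = 297 = 8 × 37 + 1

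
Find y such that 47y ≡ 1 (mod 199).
47^(-1) ≡ 72 (mod 199). Verification: 47 × 72 = 3384 ≡ 1 (mod 199)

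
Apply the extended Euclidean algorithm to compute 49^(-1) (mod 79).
Extended GCD: 49(-29) + 79(18) = 1. So 49^(-1) ≡ 50 ≡ 50 (mod 79). Verify: 49 × 50 = 2450 ≡ 1 (mod 79)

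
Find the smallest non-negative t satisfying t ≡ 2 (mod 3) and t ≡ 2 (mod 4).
M = 3 × 4 = 12. M₁ = 4, y₁ ≡ 1 (mod 3). M₂ = 3, y₂ ≡ 3 (mod 4). t = 2×4×1 + 2×3×3 ≡ 2 (mod 12)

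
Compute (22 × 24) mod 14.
10

(22 × 24) = 528
528 mod 14 = 10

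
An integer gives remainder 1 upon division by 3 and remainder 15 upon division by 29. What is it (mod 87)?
M = 3 × 29 = 87. M₁ = 29, y₁ ≡ 2 (mod 3). M₂ = 3, y₂ ≡ 10 (mod 29). z = 1×29×2 + 15×3×10 ≡ 73 (mod 87). The smallest positive such number is 73.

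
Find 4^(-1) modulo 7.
2

Using Extended Euclidean Algorithm:
gcd(4, 7) = 1
Bezout coefficients: 4 × 2 + 7 × -1 = 1
So 4 × 2 ≡ 1 (mod 7)
The inverse is 2 mod 7 = 2
Verification: 4 × 2 = 8 = 1 × 7 + 1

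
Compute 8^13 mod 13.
Using Fermat: 8^{12} ≡ 1 (mod 13). 13 ≡ 1 (mod 12). So 8^{13} ≡ 8^{1} ≡ 8 (mod 13)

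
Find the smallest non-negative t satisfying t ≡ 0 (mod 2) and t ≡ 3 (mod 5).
M = 2 × 5 = 10. M₁ = 5, y₁ ≡ 1 (mod 2). M₂ = 2, y₂ ≡ 3 (mod 5). t = 0×5×1 + 3×2×3 ≡ 8 (mod 10)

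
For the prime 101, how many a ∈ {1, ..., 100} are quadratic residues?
For prime 101, there are (p-1)/2 = (101-1)/2 = 50 quadratic residues (excluding 0).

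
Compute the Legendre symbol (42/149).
(42/149) = 42^{74} mod 149 = 1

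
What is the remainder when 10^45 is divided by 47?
Using repeated squaring. 45 = 32 + 8 + 4 + 1 (binary 101101). Repeated squaring mod 47: 10^1 ≡ 10; 10^2 ≡ 10² = 100 ≡ 6; 10^4 ≡ 6² = 36 ≡ 36; 10^8 ≡ 36² = 1296 ≡ 27; 10^16 ≡ 27² = 729 ≡ 24; 10^32 ≡ 24² = 576 ≡ 12. Multiply: 10^45 = 10^32 × 10^8 × 10^4 × 10^1 ≡ 12 × 27 × 36 × 10 (mod 47): 12 × 27 = 324 ≡ 42; 42 × 36 = 1512 ≡ 8; 8 × 10 = 80 ≡ 33. So 10^45 ≡ 33 (mod 47).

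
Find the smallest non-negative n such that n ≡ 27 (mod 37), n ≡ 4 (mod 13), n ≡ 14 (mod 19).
2617

Using the Chinese Remainder Theorem:
M = product of moduli = 9139
For equation 1: M_1 = 247, 247 ≡ 25 (mod 37), inverse of 247 mod 37 is 3 (check: 25 × 3 = 75 ≡ 1 (mod 37))
For equation 2: M_2 = 703, 703 ≡ 1 (mod 13), inverse of 703 mod 13 is 1 (check: 1 × 1 = 1 ≡ 1 (mod 13))
For equation 3: M_3 = 481, 481 ≡ 6 (mod 19), inverse of 481 mod 19 is 16 (check: 6 × 16 = 96 ≡ 1 (mod 19))
Combine: n ≡ Σ r_i×M_i×(M_i⁻¹ mod m_i) = 27×247×3 + 4×703×1 + 14×481×16 = 20007 + 2812 + 107744 = 130563
130563 mod 9139 = 2617
n ≡ 2617 (mod 9139)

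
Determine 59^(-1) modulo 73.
59^(-1) ≡ 26 (mod 73). Verification: 59 × 26 = 1534 ≡ 1 (mod 73)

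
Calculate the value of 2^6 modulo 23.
6 = 4 + 2 (binary 110). Repeated squaring mod 23: 2^1 ≡ 2; 2^2 ≡ 2² = 4 ≡ 4; 2^4 ≡ 4² = 16 ≡ 16. Multiply: 2^6 = 2^4 × 2^2 ≡ 16 × 4 (mod 23): 16 × 4 = 64 ≡ 18. So 2^6 ≡ 18 (mod 23).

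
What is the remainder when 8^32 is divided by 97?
Using repeated squaring. 32 = 32 (binary 100000). Repeated squaring mod 97: 8^1 ≡ 8; 8^2 ≡ 8² = 64 ≡ 64; 8^4 ≡ 64² = 4096 ≡ 22; 8^8 ≡ 22² = 484 ≡ 96; 8^16 ≡ 96² = 9216 ≡ 1; 8^32 ≡ 1² = 1 ≡ 1. So 8^32 ≡ 1 (mod 97).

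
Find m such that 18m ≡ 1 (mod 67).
18^(-1) ≡ 41 (mod 67). Verification: 18 × 41 = 738 ≡ 1 (mod 67)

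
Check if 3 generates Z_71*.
p - 1 = 70 has prime divisors 2, 5, 7. Check 3^(70/q) mod 71 for each: 3^(70/2) = 3^35 ≡ 1, 3^(70/5) = 3^14 ≡ 54, 3^(70/7) = 3^10 ≡ 48 (mod 71). Since 3^35 ≡ 1 (mod 71), the order of 3 divides 35 (in fact the order is 35) ≠ 70, so it is not a primitive root.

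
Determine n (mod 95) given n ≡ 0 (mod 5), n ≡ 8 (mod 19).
65

Using the Chinese Remainder Theorem:
M = product of moduli = 95
For equation 1: M_1 = 19, 19 ≡ 4 (mod 5), inverse of 19 mod 5 is 4 (check: 4 × 4 = 16 ≡ 1 (mod 5))
For equation 2: M_2 = 5, 5 ≡ 5 (mod 19), inverse of 5 mod 19 is 4 (check: 5 × 4 = 20 ≡ 1 (mod 19))
Combine: n ≡ Σ r_i×M_i×(M_i⁻¹ mod m_i) = 0×19×4 + 8×5×4 = 0 + 160 = 160
160 mod 95 = 65
n ≡ 65 (mod 95)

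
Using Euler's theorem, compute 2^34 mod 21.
By Euler: 2^{12} ≡ 1 (mod 21) since gcd(2, 21) = 1. 34 = 2×12 + 10. So 2^{34} ≡ 2^{10} ≡ 16 (mod 21)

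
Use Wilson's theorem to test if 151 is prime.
(150)! mod 151 = 150. Since 150 ≡ -1 (mod 151), 151 is prime.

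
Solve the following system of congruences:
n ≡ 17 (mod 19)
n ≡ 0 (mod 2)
36

Using the Chinese Remainder Theorem:
M = product of moduli = 38
For equation 1: M_1 = 2, 2 ≡ 2 (mod 19), inverse of 2 mod 19 is 10 (check: 2 × 10 = 20 ≡ 1 (mod 19))
For equation 2: M_2 = 19, 19 ≡ 1 (mod 2), inverse of 19 mod 2 is 1 (check: 1 × 1 = 1 ≡ 1 (mod 2))
Combine: n ≡ Σ r_i×M_i×(M_i⁻¹ mod m_i) = 17×2×10 + 0×19×1 = 340 + 0 = 340
340 mod 38 = 36
n ≡ 36 (mod 38)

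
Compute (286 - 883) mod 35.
33

(286 - 883) = -597
-597 mod 35 = 33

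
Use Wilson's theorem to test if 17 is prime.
(16)! mod 17 = 16. Since 16 ≡ -1 (mod 17), 17 is prime.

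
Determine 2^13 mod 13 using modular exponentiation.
Using Fermat: 2^{12} ≡ 1 (mod 13). 13 ≡ 1 (mod 12). So 2^{13} ≡ 2^{1} ≡ 2 (mod 13)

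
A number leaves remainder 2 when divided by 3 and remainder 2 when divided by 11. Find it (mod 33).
M = 3 × 11 = 33. M₁ = 11, y₁ ≡ 2 (mod 3). M₂ = 3, y₂ ≡ 4 (mod 11). n = 2×11×2 + 2×3×4 ≡ 2 (mod 33)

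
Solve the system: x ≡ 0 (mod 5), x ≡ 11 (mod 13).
M = 5 × 13 = 65. M₁ = 13, y₁ ≡ 2 (mod 5). M₂ = 5, y₂ ≡ 8 (mod 13). x = 0×13×2 + 11×5×8 ≡ 50 (mod 65)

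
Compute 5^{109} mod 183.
107

Using successive squaring:
Binary expansion of 109: 1101101
Powers of 5 mod 183 (each is the square of the previous):
  5^1 ≡ 5 (mod 183)
  5^2 ≡ 5² = 25 ≡ 25 (mod 183)
  5^4 ≡ 25² = 625 ≡ 76 (mod 183)
  5^8 ≡ 76² = 5776 ≡ 103 (mod 183)
  5^16 ≡ 103² = 10609 ≡ 178 (mod 183)
  5^32 ≡ 178² = 31684 ≡ 25 (mod 183)
  5^64 ≡ 25² = 625 ≡ 76 (mod 183)
109 = 64 + 32 + 8 + 4 + 1, so 5^109 = 5^64 × 5^32 × 5^8 × 5^4 × 5^1 ≡ 76 × 25 × 103 × 76 × 5 (mod 183)
Multiplying step by step:
  76 × 25 = 1900 ≡ 70 (mod 183)
  70 × 103 = 7210 ≡ 73 (mod 183)
  73 × 76 = 5548 ≡ 58 (mod 183)
  58 × 5 = 290 ≡ 107 (mod 183)
Result: 5^109 ≡ 107 (mod 183)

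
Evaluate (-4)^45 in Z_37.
Using Fermat: (-4)^{36} ≡ 1 (mod 37). 45 ≡ 9 (mod 36). So (-4)^{45} ≡ (-4)^{9} ≡ 1 (mod 37)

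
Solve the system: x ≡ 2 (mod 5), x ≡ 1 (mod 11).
M = 5 × 11 = 55. M₁ = 11, y₁ ≡ 1 (mod 5). M₂ = 5, y₂ ≡ 9 (mod 11). x = 2×11×1 + 1×5×9 ≡ 12 (mod 55)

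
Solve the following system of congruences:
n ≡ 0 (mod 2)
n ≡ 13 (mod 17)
30

Using the Chinese Remainder Theorem:
M = product of moduli = 34
For equation 1: M_1 = 17, 17 ≡ 1 (mod 2), inverse of 17 mod 2 is 1 (check: 1 × 1 = 1 ≡ 1 (mod 2))
For equation 2: M_2 = 2, 2 ≡ 2 (mod 17), inverse of 2 mod 17 is 9 (check: 2 × 9 = 18 ≡ 1 (mod 17))
Combine: n ≡ Σ r_i×M_i×(M_i⁻¹ mod m_i) = 0×17×1 + 13×2×9 = 0 + 234 = 234
234 mod 34 = 30
n ≡ 30 (mod 34)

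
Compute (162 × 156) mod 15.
12

(162 × 156) = 25272
25272 mod 15 = 12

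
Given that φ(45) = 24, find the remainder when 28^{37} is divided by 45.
By Euler: 28^{24} ≡ 1 (mod 45) since gcd(28, 45) = 1. 37 = 1×24 + 13. So 28^{37} ≡ 28^{13} ≡ 28 (mod 45)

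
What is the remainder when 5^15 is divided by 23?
Using repeated squaring. 15 = 8 + 4 + 2 + 1 (binary 1111). Repeated squaring mod 23: 5^1 ≡ 5; 5^2 ≡ 5² = 25 ≡ 2; 5^4 ≡ 2² = 4 ≡ 4; 5^8 ≡ 4² = 16 ≡ 16. Multiply: 5^15 = 5^8 × 5^4 × 5^2 × 5^1 ≡ 16 × 4 × 2 × 5 (mod 23): 16 × 4 = 64 ≡ 18; 18 × 2 = 36 ≡ 13; 13 × 5 = 65 ≡ 19. So 5^15 ≡ 19 (mod 23).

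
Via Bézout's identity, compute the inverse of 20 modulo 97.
Extended GCD: 20(34) + 97(-7) = 1. So 20^(-1) ≡ 34 ≡ 34 (mod 97). Verify: 20 × 34 = 680 ≡ 1 (mod 97)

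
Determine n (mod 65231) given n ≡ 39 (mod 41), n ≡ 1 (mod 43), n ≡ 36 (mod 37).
46656

Using the Chinese Remainder Theorem:
M = product of moduli = 65231
For equation 1: M_1 = 1591, 1591 ≡ 33 (mod 41), inverse of 1591 mod 41 is 5 (check: 33 × 5 = 165 ≡ 1 (mod 41))
For equation 2: M_2 = 1517, 1517 ≡ 12 (mod 43), inverse of 1517 mod 43 is 18 (check: 12 × 18 = 216 ≡ 1 (mod 43))
For equation 3: M_3 = 1763, 1763 ≡ 24 (mod 37), inverse of 1763 mod 37 is 17 (check: 24 × 17 = 408 ≡ 1 (mod 37))
Combine: n ≡ Σ r_i×M_i×(M_i⁻¹ mod m_i) = 39×1591×5 + 1×1517×18 + 36×1763×17 = 310245 + 27306 + 1078956 = 1416507
1416507 mod 65231 = 46656
n ≡ 46656 (mod 65231)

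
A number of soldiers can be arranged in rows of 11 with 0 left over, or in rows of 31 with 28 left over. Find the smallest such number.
M = 11 × 31 = 341. M₁ = 31, y₁ ≡ 5 (mod 11). M₂ = 11, y₂ ≡ 17 (mod 31). y = 0×31×5 + 28×11×17 ≡ 121 (mod 341). The smallest positive such number is 121.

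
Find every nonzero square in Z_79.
QRs mod 79: {1, 2, 4, 5, 8, 9, 10, 11, 13, 16, 18, 19, 20, 21, 22, 23, 25, 26, 31, 32, 36, 38, 40, 42, 44, 45, 46, 49, 50, 51, 52, 55, 62, 64, 65, 67, 72, 73, 76}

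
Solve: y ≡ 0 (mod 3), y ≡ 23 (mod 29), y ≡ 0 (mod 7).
M = 3 × 29 × 7 = 609. M₁ = 203, y₁ ≡ 2 (mod 3). M₂ = 21, y₂ ≡ 18 (mod 29). M₃ = 87, y₃ ≡ 5 (mod 7). y = 0×203×2 + 23×21×18 + 0×87×5 ≡ 168 (mod 609)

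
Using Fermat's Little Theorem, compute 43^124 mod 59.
By Fermat: 43^{58} ≡ 1 (mod 59). 124 = 2×58 + 8. So 43^{124} ≡ 43^{8} ≡ 51 (mod 59)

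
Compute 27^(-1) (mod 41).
27^(-1) ≡ 38 (mod 41). Verification: 27 × 38 = 1026 ≡ 1 (mod 41)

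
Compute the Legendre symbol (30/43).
(30/43) = 30^{21} mod 43 = -1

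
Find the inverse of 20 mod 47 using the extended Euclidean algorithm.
Extended GCD: 20(-7) + 47(3) = 1. So 20^(-1) ≡ 40 ≡ 40 (mod 47). Verify: 20 × 40 = 800 ≡ 1 (mod 47)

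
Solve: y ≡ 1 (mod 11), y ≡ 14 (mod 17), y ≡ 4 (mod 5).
M = 11 × 17 × 5 = 935. M₁ = 85, y₁ ≡ 7 (mod 11). M₂ = 55, y₂ ≡ 13 (mod 17). M₃ = 187, y₃ ≡ 3 (mod 5). y = 1×85×7 + 14×55×13 + 4×187×3 ≡ 694 (mod 935)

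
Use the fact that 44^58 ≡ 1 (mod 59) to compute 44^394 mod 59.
By Fermat: 44^{58} ≡ 1 (mod 59). 394 = 6×58 + 46. So 44^{394} ≡ 44^{46} ≡ 35 (mod 59)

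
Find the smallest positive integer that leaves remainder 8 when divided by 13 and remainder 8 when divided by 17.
M = 13 × 17 = 221. M₁ = 17, y₁ ≡ 10 (mod 13). M₂ = 13, y₂ ≡ 4 (mod 17). z = 8×17×10 + 8×13×4 ≡ 8 (mod 221). The smallest positive such number is 8.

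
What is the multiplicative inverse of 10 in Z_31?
10^(-1) ≡ 28 (mod 31). Verification: 10 × 28 = 280 ≡ 1 (mod 31)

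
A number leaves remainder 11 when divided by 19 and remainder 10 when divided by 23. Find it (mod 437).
M = 19 × 23 = 437. M₁ = 23, y₁ ≡ 5 (mod 19). M₂ = 19, y₂ ≡ 17 (mod 23). y = 11×23×5 + 10×19×17 ≡ 125 (mod 437)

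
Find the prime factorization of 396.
2^2 × 3^2 × 11

Divide by primes starting from smallest:
396 ÷ 2 = 198
198 ÷ 2 = 99
99 ÷ 3 = 33
33 ÷ 3 = 11
11 ÷ 11 = 1

396 = 2^2 × 3^2 × 11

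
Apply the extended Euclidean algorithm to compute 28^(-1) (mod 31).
Extended GCD: 28(10) + 31(-9) = 1. So 28^(-1) ≡ 10 ≡ 10 (mod 31). Verify: 28 × 10 = 280 ≡ 1 (mod 31)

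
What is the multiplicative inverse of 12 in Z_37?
12^(-1) ≡ 34 (mod 37). Verification: 12 × 34 = 408 ≡ 1 (mod 37)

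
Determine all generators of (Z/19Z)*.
Primitive roots mod 19: {2, 3, 10, 13, 14, 15}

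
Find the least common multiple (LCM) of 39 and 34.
1326

First find GCD(39, 34) using the Euclidean algorithm:
39 = 1 × 34 + 5
34 = 6 × 5 + 4
5 = 1 × 4 + 1
4 = 4 × 1 + 0
GCD(39, 34) = 1

LCM formula: LCM(a, b) = (a × b) / GCD(a, b)
LCM(39, 34) = (39 × 34) / 1
LCM(39, 34) = 1326 / 1
LCM(39, 34) = 1326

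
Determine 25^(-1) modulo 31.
25^(-1) ≡ 5 (mod 31). Verification: 25 × 5 = 125 ≡ 1 (mod 31)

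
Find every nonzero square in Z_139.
QRs mod 139: {1, 4, 5, 6, 7, 9, 11, 13, 16, 20, 24, 25, 28, 29, 30, 31, 34, 35, 36, 37, 38, 41, 42, 44, 45, 46, 47, 49, 51, 52, 54, 55, 57, 63, 64, 65, 66, 67, 69, 71, 77, 78, 79, 80, 81, 83, 86, 89, 91, 96, 99, 100, 106, 107, 112, 113, 116, 117, 118, 120, 121, 122, 124, 125, 127, 129, 131, 136, 137}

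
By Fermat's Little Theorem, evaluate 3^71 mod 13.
By Fermat: 3^{12} ≡ 1 (mod 13). 71 = 5×12 + 11. So 3^{71} ≡ 3^{11} ≡ 9 (mod 13)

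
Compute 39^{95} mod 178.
121

Using successive squaring:
Binary expansion of 95: 1011111
Powers of 39 mod 178 (each is the square of the previous):
  39^1 ≡ 39 (mod 178)
  39^2 ≡ 39² = 1521 ≡ 97 (mod 178)
  39^4 ≡ 97² = 9409 ≡ 153 (mod 178)
  39^8 ≡ 153² = 23409 ≡ 91 (mod 178)
  39^16 ≡ 91² = 8281 ≡ 93 (mod 178)
  39^32 ≡ 93² = 8649 ≡ 105 (mod 178)
  39^64 ≡ 105² = 11025 ≡ 167 (mod 178)
95 = 64 + 16 + 8 + 4 + 2 + 1, so 39^95 = 39^64 × 39^16 × 39^8 × 39^4 × 39^2 × 39^1 ≡ 167 × 93 × 91 × 153 × 97 × 39 (mod 178)
Multiplying step by step:
  167 × 93 = 15531 ≡ 45 (mod 178)
  45 × 91 = 4095 ≡ 1 (mod 178)
  1 × 153 = 153 ≡ 153 (mod 178)
  153 × 97 = 14841 ≡ 67 (mod 178)
  67 × 39 = 2613 ≡ 121 (mod 178)
Result: 39^95 ≡ 121 (mod 178)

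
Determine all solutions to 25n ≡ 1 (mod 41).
23

Since gcd(25, 41) = 1 divides 1, a solution exists.
Multiply both sides by the inverse of 25 mod 41:
  25^(-1) mod 41 = 23
  x ≡ 23 × 1 ≡ 23 ≡ 23 (mod 41)
Verification: 25 × 23 = 575 = 14 × 41 + 1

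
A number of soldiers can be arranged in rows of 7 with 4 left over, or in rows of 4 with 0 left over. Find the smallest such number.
M = 7 × 4 = 28. M₁ = 4, y₁ ≡ 2 (mod 7). M₂ = 7, y₂ ≡ 3 (mod 4). r = 4×4×2 + 0×7×3 ≡ 4 (mod 28). The smallest positive such number is 4.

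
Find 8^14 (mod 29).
Using repeated squaring. 14 = 8 + 4 + 2 (binary 1110). Repeated squaring mod 29: 8^1 ≡ 8; 8^2 ≡ 8² = 64 ≡ 6; 8^4 ≡ 6² = 36 ≡ 7; 8^8 ≡ 7² = 49 ≡ 20. Multiply: 8^14 = 8^8 × 8^4 × 8^2 ≡ 20 × 7 × 6 (mod 29): 20 × 7 = 140 ≡ 24; 24 × 6 = 144 ≡ 28. So 8^14 ≡ 28 (mod 29).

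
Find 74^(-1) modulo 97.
59

Using Extended Euclidean Algorithm:
gcd(74, 97) = 1
Bezout coefficients: 74 × -38 + 97 × 29 = 1
So 74 × -38 ≡ 1 (mod 97)
The inverse is -38 mod 97 = 59
Verification: 74 × 59 = 4366 = 45 × 97 + 1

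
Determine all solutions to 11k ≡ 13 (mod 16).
7

Since gcd(11, 16) = 1 divides 13, a solution exists.
Multiply both sides by the inverse of 11 mod 16:
  11^(-1) mod 16 = 3
  x ≡ 3 × 13 ≡ 39 ≡ 7 (mod 16)
Verification: 11 × 7 = 77 = 4 × 16 + 13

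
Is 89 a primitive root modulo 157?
p - 1 = 156 has prime divisors 2, 3, 13. Check 89^(156/q) mod 157 for each: 89^(156/2) = 89^78 ≡ 1, 89^(156/3) = 89^52 ≡ 12, 89^(156/13) = 89^12 ≡ 46 (mod 157). Since 89^78 ≡ 1 (mod 157), the order of 89 divides 78 (in fact the order is 39) ≠ 156, so it is not a primitive root.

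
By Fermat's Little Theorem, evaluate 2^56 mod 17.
By Fermat: 2^{16} ≡ 1 (mod 17). 56 = 3×16 + 8. So 2^{56} ≡ 2^{8} ≡ 1 (mod 17)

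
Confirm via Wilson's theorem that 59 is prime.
(58)! mod 59 = 58. Since this equals -1 (mod 59), Wilson confirms 59 is prime.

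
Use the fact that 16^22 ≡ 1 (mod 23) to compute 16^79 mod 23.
By Fermat: 16^{22} ≡ 1 (mod 23). 79 = 3×22 + 13. So 16^{79} ≡ 16^{13} ≡ 3 (mod 23)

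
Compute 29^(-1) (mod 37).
29^(-1) ≡ 23 (mod 37). Verification: 29 × 23 = 667 ≡ 1 (mod 37)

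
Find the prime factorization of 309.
3 × 103

Divide by primes starting from smallest:
309 ÷ 3 = 103
103 ÷ 103 = 1

309 = 3 × 103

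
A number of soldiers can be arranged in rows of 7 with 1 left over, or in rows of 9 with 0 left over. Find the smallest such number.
M = 7 × 9 = 63. M₁ = 9, y₁ ≡ 4 (mod 7). M₂ = 7, y₂ ≡ 4 (mod 9). z = 1×9×4 + 0×7×4 ≡ 36 (mod 63). The smallest positive such number is 36.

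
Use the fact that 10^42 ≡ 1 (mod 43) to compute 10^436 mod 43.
By Fermat: 10^{42} ≡ 1 (mod 43). 436 ≡ 16 (mod 42). So 10^{436} ≡ 10^{16} ≡ 31 (mod 43)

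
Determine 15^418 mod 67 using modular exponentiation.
Using Fermat: 15^{66} ≡ 1 (mod 67). 418 ≡ 22 (mod 66). So 15^{418} ≡ 15^{22} ≡ 1 (mod 67)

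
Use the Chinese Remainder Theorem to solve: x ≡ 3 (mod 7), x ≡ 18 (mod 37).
129

Using the Chinese Remainder Theorem:
M = product of moduli = 259
For equation 1: M_1 = 37, 37 ≡ 2 (mod 7), inverse of 37 mod 7 is 4 (check: 2 × 4 = 8 ≡ 1 (mod 7))
For equation 2: M_2 = 7, 7 ≡ 7 (mod 37), inverse of 7 mod 37 is 16 (check: 7 × 16 = 112 ≡ 1 (mod 37))
Combine: x ≡ Σ r_i×M_i×(M_i⁻¹ mod m_i) = 3×37×4 + 18×7×16 = 444 + 2016 = 2460
2460 mod 259 = 129
x ≡ 129 (mod 259)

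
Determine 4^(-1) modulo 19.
4^(-1) ≡ 5 (mod 19). Verification: 4 × 5 = 20 ≡ 1 (mod 19)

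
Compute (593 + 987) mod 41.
22

(593 + 987) = 1580
1580 mod 41 = 22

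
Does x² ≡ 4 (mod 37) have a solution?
By Euler's criterion: 4^{18} ≡ 1 (mod 37). Since this equals 1, 4 is a QR.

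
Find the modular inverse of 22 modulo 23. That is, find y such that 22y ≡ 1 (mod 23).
22

Using Extended Euclidean Algorithm:
gcd(22, 23) = 1
Bezout coefficients: 22 × -1 + 23 × 1 = 1
So 22 × -1 ≡ 1 (mod 23)
The inverse is -1 mod 23 = 22
Verification: 22 × 22 = 484 = 21 × 23 + 1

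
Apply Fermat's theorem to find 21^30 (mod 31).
By Fermat's Little Theorem, 21^{30} ≡ 1 (mod 31) since 31 is prime and gcd(21, 31) = 1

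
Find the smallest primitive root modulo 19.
2

A primitive root g modulo p has order p-1 = 18
Prime divisors of 18: [2, 3]
g is a primitive root iff g^(18/q) ≢ 1 (mod 19) for each prime divisor q
Testing small values:
  g = 2: 2^9 ≡ 18, 2^6 ≡ 7 (mod 19) → none is 1, primitive root!
The smallest primitive root is 2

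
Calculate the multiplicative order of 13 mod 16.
Powers of 13 mod 16: 13^1≡13, 13^2≡9, 13^3≡5, 13^4≡1. Order = 4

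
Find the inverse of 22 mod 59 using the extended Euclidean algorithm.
Extended GCD: 22(-8) + 59(3) = 1. So 22^(-1) ≡ 51 ≡ 51 (mod 59). Verify: 22 × 51 = 1122 ≡ 1 (mod 59)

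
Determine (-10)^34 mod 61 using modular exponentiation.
Using repeated squaring. (-10) ≡ 51 (mod 61). 34 = 32 + 2 (binary 100010). Repeated squaring mod 61: 51^1 ≡ 51; 51^2 ≡ 51² = 2601 ≡ 39; 51^4 ≡ 39² = 1521 ≡ 57; 51^8 ≡ 57² = 3249 ≡ 16; 51^16 ≡ 16² = 256 ≡ 12; 51^32 ≡ 12² = 144 ≡ 22. Multiply: (-10)^34 ≡ 51^32 × 51^2 ≡ 22 × 39 (mod 61): 22 × 39 = 858 ≡ 4. So (-10)^34 ≡ 4 (mod 61).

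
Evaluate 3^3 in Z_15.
3 = 2 + 1 (binary 11). Repeated squaring mod 15: 3^1 ≡ 3; 3^2 ≡ 3² = 9 ≡ 9. Multiply: 3^3 = 3^2 × 3^1 ≡ 9 × 3 (mod 15): 9 × 3 = 27 ≡ 12. So 3^3 ≡ 12 (mod 15).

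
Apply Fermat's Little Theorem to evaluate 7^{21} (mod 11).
7

By Fermat's Little Theorem, a^(p-1) ≡ 1 (mod p) for prime p and gcd(a, p) = 1
Here p = 11, so 7^10 ≡ 1 (mod 11)
We can reduce the exponent: 21 mod 10 = 1
So 7^21 ≡ 7^1 (mod 11)
Computing: 7^1 mod 11 = 7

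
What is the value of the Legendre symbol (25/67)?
(25/67) = 25^{33} mod 67 = 1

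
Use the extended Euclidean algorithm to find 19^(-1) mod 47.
Extended GCD: 19(5) + 47(-2) = 1. So 19^(-1) ≡ 5 ≡ 5 (mod 47). Verify: 19 × 5 = 95 ≡ 1 (mod 47)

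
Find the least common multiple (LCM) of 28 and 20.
140

First find GCD(28, 20) using the Euclidean algorithm:
28 = 1 × 20 + 8
20 = 2 × 8 + 4
8 = 2 × 4 + 0
GCD(28, 20) = 4

LCM formula: LCM(a, b) = (a × b) / GCD(a, b)
LCM(28, 20) = (28 × 20) / 4
LCM(28, 20) = 560 / 4
LCM(28, 20) = 140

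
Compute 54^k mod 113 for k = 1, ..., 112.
g^1, g^2, ..., g^{112} mod 113: {54, 91, 55, 32, 33, 87, 65, 7, 39, 72, 46, 111, 5, 44, 3, 49, 47, 52, 96, 99, 35, 82, 21, 4, 103, 25, 107, 15, 19, 9, 34, 28, 43, 62, 71, 105, 20, 63, 12, 83, 75, 95, 45, 57, 27, 102, 84, 16, 73, 100, 89, 60, 76, 36, 23, 112, 59, 22, 58, 81, 80, 26, 48, 106, 74, 41, 67, 2, 108, 69, 110, 64, 66, 61, 17, 14, 78, 31, 92, 109, 10, 88, 6, 98, 94, 104, 79, 85, 70, 51, 42, 8, 93, 50, 101, 30, 38, 18, 68, 56, 86, 11, 29, 97, 40, 13, 24, 53, 37, 77, 90, 1}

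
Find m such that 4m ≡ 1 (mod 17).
4^(-1) ≡ 13 (mod 17). Verification: 4 × 13 = 52 ≡ 1 (mod 17)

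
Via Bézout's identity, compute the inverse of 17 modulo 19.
Extended GCD: 17(9) + 19(-8) = 1. So 17^(-1) ≡ 9 ≡ 9 (mod 19). Verify: 17 × 9 = 153 ≡ 1 (mod 19)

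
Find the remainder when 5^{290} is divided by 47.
By Fermat: 5^{46} ≡ 1 (mod 47). 290 = 6×46 + 14. So 5^{290} ≡ 5^{14} ≡ 27 (mod 47)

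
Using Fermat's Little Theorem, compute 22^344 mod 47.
By Fermat: 22^{46} ≡ 1 (mod 47). 344 = 7×46 + 22. So 22^{344} ≡ 22^{22} ≡ 32 (mod 47)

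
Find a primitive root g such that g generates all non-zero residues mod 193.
p - 1 = 192 has prime divisors 2, 3. h is a primitive root mod 193 iff h^(192/q) ≢ 1 (mod 193) for each such q.
h = 2: 2^96 ≡ 1, 2^64 ≡ 84 (mod 193); 2^96 ≡ 1, so not a primitive root.
h = 3: 3^96 ≡ 1, 3^64 ≡ 1 (mod 193); 3^96 ≡ 1, so not a primitive root.
h = 4: 4^96 ≡ 1, 4^64 ≡ 108 (mod 193); 4^96 ≡ 1, so not a primitive root.
h = 5: 5^96 ≡ 192, 5^64 ≡ 84 (mod 193); none is 1, so 5 has order 192 and is a primitive root.
The smallest primitive root mod 193 is g = 5.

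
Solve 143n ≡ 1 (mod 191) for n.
143^(-1) ≡ 187 (mod 191). Verification: 143 × 187 = 26741 ≡ 1 (mod 191)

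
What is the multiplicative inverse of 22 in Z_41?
28

Using Extended Euclidean Algorithm:
gcd(22, 41) = 1
Bezout coefficients: 22 × -13 + 41 × 7 = 1
So 22 × -13 ≡ 1 (mod 41)
The inverse is -13 mod 41 = 28
Verification: 22 × 28 = 616 = 15 × 41 + 1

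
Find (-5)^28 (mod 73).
Using repeated squaring. (-5) ≡ 68 (mod 73). 28 = 16 + 8 + 4 (binary 11100). Repeated squaring mod 73: 68^1 ≡ 68; 68^2 ≡ 68² = 4624 ≡ 25; 68^4 ≡ 25² = 625 ≡ 41; 68^8 ≡ 41² = 1681 ≡ 2; 68^16 ≡ 2² = 4 ≡ 4. Multiply: (-5)^28 ≡ 68^16 × 68^8 × 68^4 ≡ 4 × 2 × 41 (mod 73): 4 × 2 = 8 ≡ 8; 8 × 41 = 328 ≡ 36. So (-5)^28 ≡ 36 (mod 73).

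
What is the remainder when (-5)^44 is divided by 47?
Using repeated squaring. (-5) ≡ 42 (mod 47). 44 = 32 + 8 + 4 (binary 101100). Repeated squaring mod 47: 42^1 ≡ 42; 42^2 ≡ 42² = 1764 ≡ 25; 42^4 ≡ 25² = 625 ≡ 14; 42^8 ≡ 14² = 196 ≡ 8; 42^16 ≡ 8² = 64 ≡ 17; 42^32 ≡ 17² = 289 ≡ 7. Multiply: (-5)^44 ≡ 42^32 × 42^8 × 42^4 ≡ 7 × 8 × 14 (mod 47): 7 × 8 = 56 ≡ 9; 9 × 14 = 126 ≡ 32. So (-5)^44 ≡ 32 (mod 47).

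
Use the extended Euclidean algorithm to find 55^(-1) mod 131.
Extended GCD: 55(-50) + 131(21) = 1. So 55^(-1) ≡ 81 ≡ 81 (mod 131). Verify: 55 × 81 = 4455 ≡ 1 (mod 131)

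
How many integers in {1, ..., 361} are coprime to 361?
342

Prime factorization: 361 = 19^2
Using the formula φ(n) = n × Π(1 - 1/p) for each prime factor p:
φ(361) = 361 × (1 - 1/19)
φ(361) = 342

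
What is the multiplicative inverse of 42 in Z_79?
42^(-1) ≡ 32 (mod 79). Verification: 42 × 32 = 1344 ≡ 1 (mod 79)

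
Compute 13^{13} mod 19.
15

Using successive squaring:
Binary expansion of 13: 1101
Powers of 13 mod 19 (each is the square of the previous):
  13^1 ≡ 13 (mod 19)
  13^2 ≡ 13² = 169 ≡ 17 (mod 19)
  13^4 ≡ 17² = 289 ≡ 4 (mod 19)
  13^8 ≡ 4² = 16 ≡ 16 (mod 19)
13 = 8 + 4 + 1, so 13^13 = 13^8 × 13^4 × 13^1 ≡ 16 × 4 × 13 (mod 19)
Multiplying step by step:
  16 × 4 = 64 ≡ 7 (mod 19)
  7 × 13 = 91 ≡ 15 (mod 19)
Result: 13^13 ≡ 15 (mod 19)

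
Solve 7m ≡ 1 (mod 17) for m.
7^(-1) ≡ 5 (mod 17). Verification: 7 × 5 = 35 ≡ 1 (mod 17)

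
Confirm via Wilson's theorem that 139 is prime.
(138)! mod 139 = 138. Since this equals -1 (mod 139), Wilson confirms 139 is prime.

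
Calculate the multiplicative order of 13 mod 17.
Powers of 13 mod 17: 13^1≡13, 13^2≡16, 13^3≡4, 13^4≡1. Order = 4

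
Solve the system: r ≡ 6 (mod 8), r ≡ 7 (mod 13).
M = 8 × 13 = 104. M₁ = 13, y₁ ≡ 5 (mod 8). M₂ = 8, y₂ ≡ 5 (mod 13). r = 6×13×5 + 7×8×5 ≡ 46 (mod 104)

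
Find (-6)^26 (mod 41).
Using repeated squaring. (-6) ≡ 35 (mod 41). 26 = 16 + 8 + 2 (binary 11010). Repeated squaring mod 41: 35^1 ≡ 35; 35^2 ≡ 35² = 1225 ≡ 36; 35^4 ≡ 36² = 1296 ≡ 25; 35^8 ≡ 25² = 625 ≡ 10; 35^16 ≡ 10² = 100 ≡ 18. Multiply: (-6)^26 ≡ 35^16 × 35^8 × 35^2 ≡ 18 × 10 × 36 (mod 41): 18 × 10 = 180 ≡ 16; 16 × 36 = 576 ≡ 2. So (-6)^26 ≡ 2 (mod 41).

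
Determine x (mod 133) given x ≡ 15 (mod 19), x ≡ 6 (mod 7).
34

Using the Chinese Remainder Theorem:
M = product of moduli = 133
For equation 1: M_1 = 7, 7 ≡ 7 (mod 19), inverse of 7 mod 19 is 11 (check: 7 × 11 = 77 ≡ 1 (mod 19))
For equation 2: M_2 = 19, 19 ≡ 5 (mod 7), inverse of 19 mod 7 is 3 (check: 5 × 3 = 15 ≡ 1 (mod 7))
Combine: x ≡ Σ r_i×M_i×(M_i⁻¹ mod m_i) = 15×7×11 + 6×19×3 = 1155 + 342 = 1497
1497 mod 133 = 34
x ≡ 34 (mod 133)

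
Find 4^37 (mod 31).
Using Fermat: 4^{30} ≡ 1 (mod 31). 37 ≡ 7 (mod 30). So 4^{37} ≡ 4^{7} ≡ 16 (mod 31)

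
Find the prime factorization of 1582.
2 × 7 × 113

Divide by primes starting from smallest:
1582 ÷ 2 = 791
791 ÷ 7 = 113
113 ÷ 113 = 1

1582 = 2 × 7 × 113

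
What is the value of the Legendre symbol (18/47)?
(18/47) = 18^{23} mod 47 = 1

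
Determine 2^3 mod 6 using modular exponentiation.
3 = 2 + 1 (binary 11). Repeated squaring mod 6: 2^1 ≡ 2; 2^2 ≡ 2² = 4 ≡ 4. Multiply: 2^3 = 2^2 × 2^1 ≡ 4 × 2 (mod 6): 4 × 2 = 8 ≡ 2. So 2^3 ≡ 2 (mod 6).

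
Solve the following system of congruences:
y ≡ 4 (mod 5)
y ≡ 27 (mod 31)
89

Using the Chinese Remainder Theorem:
M = product of moduli = 155
For equation 1: M_1 = 31, 31 ≡ 1 (mod 5), inverse of 31 mod 5 is 1 (check: 1 × 1 = 1 ≡ 1 (mod 5))
For equation 2: M_2 = 5, 5 ≡ 5 (mod 31), inverse of 5 mod 31 is 25 (check: 5 × 25 = 125 ≡ 1 (mod 31))
Combine: y ≡ Σ r_i×M_i×(M_i⁻¹ mod m_i) = 4×31×1 + 27×5×25 = 124 + 3375 = 3499
3499 mod 155 = 89
y ≡ 89 (mod 155)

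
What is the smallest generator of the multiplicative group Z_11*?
p - 1 = 10 has prime divisors 2, 5. h is a primitive root mod 11 iff h^(10/q) ≢ 1 (mod 11) for each such q.
h = 2: 2^5 ≡ 10, 2^2 ≡ 4 (mod 11); none is 1, so 2 has order 10 and is a primitive root.
The smallest primitive root mod 11 is g = 2.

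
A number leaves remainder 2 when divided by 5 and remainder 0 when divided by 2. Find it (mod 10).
M = 5 × 2 = 10. M₁ = 2, y₁ ≡ 3 (mod 5). M₂ = 5, y₂ ≡ 1 (mod 2). z = 2×2×3 + 0×5×1 ≡ 2 (mod 10)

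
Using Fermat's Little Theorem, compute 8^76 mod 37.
By Fermat: 8^{36} ≡ 1 (mod 37). 76 = 2×36 + 4. So 8^{76} ≡ 8^{4} ≡ 26 (mod 37)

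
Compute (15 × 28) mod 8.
4

(15 × 28) = 420
420 mod 8 = 4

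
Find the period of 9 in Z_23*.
Powers of 9 mod 23: 9^1≡9, 9^2≡12, 9^3≡16, 9^4≡6, 9^5≡8, 9^6≡3, 9^7≡4, 9^8≡13, 9^9≡2, 9^10≡18, 9^11≡1. Order = 11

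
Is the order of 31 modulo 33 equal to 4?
No, the actual order is 5, not 4.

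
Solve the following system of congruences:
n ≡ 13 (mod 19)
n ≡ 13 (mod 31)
13

Using the Chinese Remainder Theorem:
M = product of moduli = 589
For equation 1: M_1 = 31, 31 ≡ 12 (mod 19), inverse of 31 mod 19 is 8 (check: 12 × 8 = 96 ≡ 1 (mod 19))
For equation 2: M_2 = 19, 19 ≡ 19 (mod 31), inverse of 19 mod 31 is 18 (check: 19 × 18 = 342 ≡ 1 (mod 31))
Combine: n ≡ Σ r_i×M_i×(M_i⁻¹ mod m_i) = 13×31×8 + 13×19×18 = 3224 + 4446 = 7670
7670 mod 589 = 13
n ≡ 13 (mod 589)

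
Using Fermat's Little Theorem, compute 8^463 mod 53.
By Fermat: 8^{52} ≡ 1 (mod 53). 463 ≡ 47 (mod 52). So 8^{463} ≡ 8^{47} ≡ 19 (mod 53)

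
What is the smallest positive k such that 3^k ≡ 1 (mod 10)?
Powers of 3 mod 10: 3^1≡3, 3^2≡9, 3^3≡7, 3^4≡1. Order = 4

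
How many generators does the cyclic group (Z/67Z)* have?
20

The number of primitive roots modulo p is φ(p-1) = φ(66)
φ(66) = 20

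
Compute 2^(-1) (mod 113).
57

Using Extended Euclidean Algorithm:
gcd(2, 113) = 1
Bezout coefficients: 2 × -56 + 113 × 1 = 1
So 2 × -56 ≡ 1 (mod 113)
The inverse is -56 mod 113 = 57
Verification: 2 × 57 = 114 = 1 × 113 + 1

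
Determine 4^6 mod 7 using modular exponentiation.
6 = 4 + 2 (binary 110). Repeated squaring mod 7: 4^1 ≡ 4; 4^2 ≡ 4² = 16 ≡ 2; 4^4 ≡ 2² = 4 ≡ 4. Multiply: 4^6 = 4^4 × 4^2 ≡ 4 × 2 (mod 7): 4 × 2 = 8 ≡ 1. So 4^6 ≡ 1 (mod 7).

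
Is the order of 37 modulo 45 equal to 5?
No, the actual order is 4, not 5.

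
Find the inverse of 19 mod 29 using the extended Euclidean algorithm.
Extended GCD: 19(-3) + 29(2) = 1. So 19^(-1) ≡ 26 ≡ 26 (mod 29). Verify: 19 × 26 = 494 ≡ 1 (mod 29)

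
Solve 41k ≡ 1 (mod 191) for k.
41^(-1) ≡ 14 (mod 191). Verification: 41 × 14 = 574 ≡ 1 (mod 191)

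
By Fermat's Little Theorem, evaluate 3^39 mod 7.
By Fermat: 3^{6} ≡ 1 (mod 7). 39 = 6×6 + 3. So 3^{39} ≡ 3^{3} ≡ 6 (mod 7)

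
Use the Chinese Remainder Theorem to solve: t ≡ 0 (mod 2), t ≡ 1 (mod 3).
M = 2 × 3 = 6. M₁ = 3, y₁ ≡ 1 (mod 2). M₂ = 2, y₂ ≡ 2 (mod 3). t = 0×3×1 + 1×2×2 ≡ 4 (mod 6)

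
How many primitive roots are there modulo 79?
24

The number of primitive roots modulo p is φ(p-1) = φ(78)
φ(78) = 24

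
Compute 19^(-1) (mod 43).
19^(-1) ≡ 34 (mod 43). Verification: 19 × 34 = 646 ≡ 1 (mod 43)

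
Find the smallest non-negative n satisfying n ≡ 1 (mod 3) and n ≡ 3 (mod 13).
M = 3 × 13 = 39. M₁ = 13, y₁ ≡ 1 (mod 3). M₂ = 3, y₂ ≡ 9 (mod 13). n = 1×13×1 + 3×3×9 ≡ 16 (mod 39)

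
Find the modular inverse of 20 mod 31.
20^(-1) ≡ 14 (mod 31). Verification: 20 × 14 = 280 ≡ 1 (mod 31)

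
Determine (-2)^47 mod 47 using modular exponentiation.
Using Fermat: (-2)^{46} ≡ 1 (mod 47). 47 ≡ 1 (mod 46). So (-2)^{47} ≡ (-2)^{1} ≡ 45 (mod 47)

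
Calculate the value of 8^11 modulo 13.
Using repeated squaring. 11 = 8 + 2 + 1 (binary 1011). Repeated squaring mod 13: 8^1 ≡ 8; 8^2 ≡ 8² = 64 ≡ 12; 8^4 ≡ 12² = 144 ≡ 1; 8^8 ≡ 1² = 1 ≡ 1. Multiply: 8^11 = 8^8 × 8^2 × 8^1 ≡ 1 × 12 × 8 (mod 13): 1 × 12 = 12 ≡ 12; 12 × 8 = 96 ≡ 5. So 8^11 ≡ 5 (mod 13).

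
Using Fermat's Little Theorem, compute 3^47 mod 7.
By Fermat: 3^{6} ≡ 1 (mod 7). 47 = 7×6 + 5. So 3^{47} ≡ 3^{5} ≡ 5 (mod 7)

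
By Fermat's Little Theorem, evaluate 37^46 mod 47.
By Fermat's Little Theorem, 37^{46} ≡ 1 (mod 47) since 47 is prime and gcd(37, 47) = 1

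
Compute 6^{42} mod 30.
6

Using successive squaring:
Binary expansion of 42: 101010
Powers of 6 mod 30 (each is the square of the previous):
  6^1 ≡ 6 (mod 30)
  6^2 ≡ 6² = 36 ≡ 6 (mod 30)
  6^4 ≡ 6² = 36 ≡ 6 (mod 30)
  6^8 ≡ 6² = 36 ≡ 6 (mod 30)
  6^16 ≡ 6² = 36 ≡ 6 (mod 30)
  6^32 ≡ 6² = 36 ≡ 6 (mod 30)
42 = 32 + 8 + 2, so 6^42 = 6^32 × 6^8 × 6^2 ≡ 6 × 6 × 6 (mod 30)
Multiplying step by step:
  6 × 6 = 36 ≡ 6 (mod 30)
  6 × 6 = 36 ≡ 6 (mod 30)
Result: 6^42 ≡ 6 (mod 30)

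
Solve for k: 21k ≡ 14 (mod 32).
22

Since gcd(21, 32) = 1 divides 14, a solution exists.
Multiply both sides by the inverse of 21 mod 32:
  21^(-1) mod 32 = 29
  x ≡ 29 × 14 ≡ 406 ≡ 22 (mod 32)
Verification: 21 × 22 = 462 = 14 × 32 + 14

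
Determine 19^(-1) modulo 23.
19^(-1) ≡ 17 (mod 23). Verification: 19 × 17 = 323 ≡ 1 (mod 23)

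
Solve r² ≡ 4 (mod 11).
The square roots of 4 mod 11 are 9 and 2. Verify: 9² = 81 ≡ 4 (mod 11)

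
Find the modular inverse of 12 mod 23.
12^(-1) ≡ 2 (mod 23). Verification: 12 × 2 = 24 ≡ 1 (mod 23)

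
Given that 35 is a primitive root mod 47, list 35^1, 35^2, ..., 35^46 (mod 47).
g^1, g^2, ..., g^{46} mod 47: {35, 3, 11, 9, 33, 27, 5, 34, 15, 8, 45, 24, 41, 25, 29, 28, 40, 37, 26, 17, 31, 4, 46, 12, 44, 36, 38, 14, 20, 42, 13, 32, 39, 2, 23, 6, 22, 18, 19, 7, 10, 21, 30, 16, 43, 1}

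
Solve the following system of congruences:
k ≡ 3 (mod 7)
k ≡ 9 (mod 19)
66

Using the Chinese Remainder Theorem:
M = product of moduli = 133
For equation 1: M_1 = 19, 19 ≡ 5 (mod 7), inverse of 19 mod 7 is 3 (check: 5 × 3 = 15 ≡ 1 (mod 7))
For equation 2: M_2 = 7, 7 ≡ 7 (mod 19), inverse of 7 mod 19 is 11 (check: 7 × 11 = 77 ≡ 1 (mod 19))
Combine: k ≡ Σ r_i×M_i×(M_i⁻¹ mod m_i) = 3×19×3 + 9×7×11 = 171 + 693 = 864
864 mod 133 = 66
k ≡ 66 (mod 133)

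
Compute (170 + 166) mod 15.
6

(170 + 166) = 336
336 mod 15 = 6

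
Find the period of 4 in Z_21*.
Powers of 4 mod 21: 4^1≡4, 4^2≡16, 4^3≡1. Order = 3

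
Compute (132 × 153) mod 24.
12

(132 × 153) = 20196
20196 mod 24 = 12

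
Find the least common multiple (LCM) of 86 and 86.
86

First find GCD(86, 86) using the Euclidean algorithm:
86 = 1 × 86 + 0
GCD(86, 86) = 86

LCM formula: LCM(a, b) = (a × b) / GCD(a, b)
LCM(86, 86) = (86 × 86) / 86
LCM(86, 86) = 7396 / 86
LCM(86, 86) = 86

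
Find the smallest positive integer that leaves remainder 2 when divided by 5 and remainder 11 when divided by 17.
M = 5 × 17 = 85. M₁ = 17, y₁ ≡ 3 (mod 5). M₂ = 5, y₂ ≡ 7 (mod 17). z = 2×17×3 + 11×5×7 ≡ 62 (mod 85). The smallest positive such number is 62.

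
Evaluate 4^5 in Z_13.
5 = 4 + 1 (binary 101). Repeated squaring mod 13: 4^1 ≡ 4; 4^2 ≡ 4² = 16 ≡ 3; 4^4 ≡ 3² = 9 ≡ 9. Multiply: 4^5 = 4^4 × 4^1 ≡ 9 × 4 (mod 13): 9 × 4 = 36 ≡ 10. So 4^5 ≡ 10 (mod 13).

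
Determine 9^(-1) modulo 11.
9^(-1) ≡ 5 (mod 11). Verification: 9 × 5 = 45 ≡ 1 (mod 11)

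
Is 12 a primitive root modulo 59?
No

To verify, check if 12^(58/q) ≢ 1 (mod 59) for each prime divisor q of 58
Divisors of 58 = 58: [1, 2, 29, 58]
  12^(58/2) = 12^29 ≡ 1 (mod 59)
  12^(58/29) = 12^2 ≡ 26 (mod 59)
Conclusion: 12 is not a primitive root modulo 59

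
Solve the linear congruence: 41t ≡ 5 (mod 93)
16

Since gcd(41, 93) = 1 divides 5, a solution exists.
Multiply both sides by the inverse of 41 mod 93:
  41^(-1) mod 93 = 59
  x ≡ 59 × 5 ≡ 295 ≡ 16 (mod 93)
Verification: 41 × 16 = 656 = 7 × 93 + 5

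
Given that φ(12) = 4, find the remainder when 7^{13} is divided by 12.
By Euler: 7^{4} ≡ 1 (mod 12) since gcd(7, 12) = 1. 13 = 3×4 + 1. So 7^{13} ≡ 7^{1} ≡ 7 (mod 12)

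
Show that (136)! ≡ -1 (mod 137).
(136)! mod 137 = 136. Since this equals -1 (mod 137), Wilson confirms 137 is prime.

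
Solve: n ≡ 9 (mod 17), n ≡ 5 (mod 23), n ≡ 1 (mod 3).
M = 17 × 23 × 3 = 1173. M₁ = 69, y₁ ≡ 1 (mod 17). M₂ = 51, y₂ ≡ 14 (mod 23). M₃ = 391, y₃ ≡ 1 (mod 3). n = 9×69×1 + 5×51×14 + 1×391×1 ≡ 1063 (mod 1173)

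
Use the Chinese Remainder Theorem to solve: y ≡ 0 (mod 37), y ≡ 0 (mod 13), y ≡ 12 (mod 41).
12025

Using the Chinese Remainder Theorem:
M = product of moduli = 19721
For equation 1: M_1 = 533, 533 ≡ 15 (mod 37), inverse of 533 mod 37 is 5 (check: 15 × 5 = 75 ≡ 1 (mod 37))
For equation 2: M_2 = 1517, 1517 ≡ 9 (mod 13), inverse of 1517 mod 13 is 3 (check: 9 × 3 = 27 ≡ 1 (mod 13))
For equation 3: M_3 = 481, 481 ≡ 30 (mod 41), inverse of 481 mod 41 is 26 (check: 30 × 26 = 780 ≡ 1 (mod 41))
Combine: y ≡ Σ r_i×M_i×(M_i⁻¹ mod m_i) = 0×533×5 + 0×1517×3 + 12×481×26 = 0 + 0 + 150072 = 150072
150072 mod 19721 = 12025
y ≡ 12025 (mod 19721)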